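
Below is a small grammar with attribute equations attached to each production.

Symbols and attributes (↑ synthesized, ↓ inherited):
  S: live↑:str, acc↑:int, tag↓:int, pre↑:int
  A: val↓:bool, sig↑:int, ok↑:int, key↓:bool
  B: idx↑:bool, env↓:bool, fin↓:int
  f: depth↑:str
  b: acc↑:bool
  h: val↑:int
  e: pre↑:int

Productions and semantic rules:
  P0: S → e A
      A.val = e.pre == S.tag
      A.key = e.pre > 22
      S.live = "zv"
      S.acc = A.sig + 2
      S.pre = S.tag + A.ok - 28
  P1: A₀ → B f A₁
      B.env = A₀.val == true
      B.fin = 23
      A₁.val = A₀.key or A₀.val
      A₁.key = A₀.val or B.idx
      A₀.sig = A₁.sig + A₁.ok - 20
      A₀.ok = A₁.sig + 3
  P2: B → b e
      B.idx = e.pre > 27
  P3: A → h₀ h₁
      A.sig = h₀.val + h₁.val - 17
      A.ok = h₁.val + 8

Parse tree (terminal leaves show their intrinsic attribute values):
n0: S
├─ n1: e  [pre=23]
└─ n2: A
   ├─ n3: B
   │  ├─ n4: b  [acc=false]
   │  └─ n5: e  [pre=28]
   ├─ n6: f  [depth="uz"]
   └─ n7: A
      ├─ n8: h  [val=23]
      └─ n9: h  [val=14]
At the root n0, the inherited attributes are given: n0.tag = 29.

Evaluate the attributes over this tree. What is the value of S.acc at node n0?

1. n0.tag = 29  [given at root]
2. n1.pre = 23  [terminal]
3. n2.val = false  [e.pre == S.tag]
4. n2.key = true  [e.pre > 22]
5. n3.env = false  [A₀.val == true]
6. n3.fin = 23  [23]
7. n4.acc = false  [terminal]
8. n5.pre = 28  [terminal]
9. n3.idx = true  [e.pre > 27]
10. n6.depth = "uz"  [terminal]
11. n7.val = true  [A₀.key or A₀.val]
12. n7.key = true  [A₀.val or B.idx]
13. n8.val = 23  [terminal]
14. n9.val = 14  [terminal]
15. n7.sig = 20  [h₀.val + h₁.val - 17]
16. n7.ok = 22  [h₁.val + 8]
17. n2.sig = 22  [A₁.sig + A₁.ok - 20]
18. n2.ok = 23  [A₁.sig + 3]
19. n0.live = "zv"  ["zv"]
20. n0.acc = 24  [A.sig + 2]
21. n0.pre = 24  [S.tag + A.ok - 28]

24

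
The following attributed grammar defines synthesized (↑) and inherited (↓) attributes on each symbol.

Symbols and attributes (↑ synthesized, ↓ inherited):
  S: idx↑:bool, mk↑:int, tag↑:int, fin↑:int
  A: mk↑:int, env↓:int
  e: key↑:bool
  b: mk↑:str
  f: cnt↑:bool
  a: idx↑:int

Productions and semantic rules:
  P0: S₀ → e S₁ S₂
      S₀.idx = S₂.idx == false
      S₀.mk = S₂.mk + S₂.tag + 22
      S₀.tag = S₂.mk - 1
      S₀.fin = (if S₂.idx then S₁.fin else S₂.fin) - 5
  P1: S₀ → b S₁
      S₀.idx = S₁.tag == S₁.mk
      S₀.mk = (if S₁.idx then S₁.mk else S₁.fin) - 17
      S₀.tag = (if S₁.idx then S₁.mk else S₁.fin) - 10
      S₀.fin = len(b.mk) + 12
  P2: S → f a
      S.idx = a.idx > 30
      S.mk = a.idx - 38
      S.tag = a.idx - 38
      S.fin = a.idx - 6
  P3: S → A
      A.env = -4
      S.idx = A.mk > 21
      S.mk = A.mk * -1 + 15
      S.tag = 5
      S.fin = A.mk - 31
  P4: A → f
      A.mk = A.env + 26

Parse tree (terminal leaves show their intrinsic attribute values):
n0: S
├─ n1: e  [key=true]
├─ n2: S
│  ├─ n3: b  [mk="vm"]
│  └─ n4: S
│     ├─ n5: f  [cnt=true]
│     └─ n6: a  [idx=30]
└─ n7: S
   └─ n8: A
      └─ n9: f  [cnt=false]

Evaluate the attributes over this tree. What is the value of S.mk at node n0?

20

1. n1.key = true  [terminal]
2. n3.mk = "vm"  [terminal]
3. n5.cnt = true  [terminal]
4. n6.idx = 30  [terminal]
5. n4.idx = false  [a.idx > 30]
6. n4.mk = -8  [a.idx - 38]
7. n4.tag = -8  [a.idx - 38]
8. n4.fin = 24  [a.idx - 6]
9. n2.idx = true  [S₁.tag == S₁.mk]
10. n2.mk = 7  [(if S₁.idx then S₁.mk else S₁.fin) - 17]
11. n2.tag = 14  [(if S₁.idx then S₁.mk else S₁.fin) - 10]
12. n2.fin = 14  [len(b.mk) + 12]
13. n8.env = -4  [-4]
14. n9.cnt = false  [terminal]
15. n8.mk = 22  [A.env + 26]
16. n7.idx = true  [A.mk > 21]
17. n7.mk = -7  [A.mk * -1 + 15]
18. n7.tag = 5  [5]
19. n7.fin = -9  [A.mk - 31]
20. n0.idx = false  [S₂.idx == false]
21. n0.mk = 20  [S₂.mk + S₂.tag + 22]
22. n0.tag = -8  [S₂.mk - 1]
23. n0.fin = 9  [(if S₂.idx then S₁.fin else S₂.fin) - 5]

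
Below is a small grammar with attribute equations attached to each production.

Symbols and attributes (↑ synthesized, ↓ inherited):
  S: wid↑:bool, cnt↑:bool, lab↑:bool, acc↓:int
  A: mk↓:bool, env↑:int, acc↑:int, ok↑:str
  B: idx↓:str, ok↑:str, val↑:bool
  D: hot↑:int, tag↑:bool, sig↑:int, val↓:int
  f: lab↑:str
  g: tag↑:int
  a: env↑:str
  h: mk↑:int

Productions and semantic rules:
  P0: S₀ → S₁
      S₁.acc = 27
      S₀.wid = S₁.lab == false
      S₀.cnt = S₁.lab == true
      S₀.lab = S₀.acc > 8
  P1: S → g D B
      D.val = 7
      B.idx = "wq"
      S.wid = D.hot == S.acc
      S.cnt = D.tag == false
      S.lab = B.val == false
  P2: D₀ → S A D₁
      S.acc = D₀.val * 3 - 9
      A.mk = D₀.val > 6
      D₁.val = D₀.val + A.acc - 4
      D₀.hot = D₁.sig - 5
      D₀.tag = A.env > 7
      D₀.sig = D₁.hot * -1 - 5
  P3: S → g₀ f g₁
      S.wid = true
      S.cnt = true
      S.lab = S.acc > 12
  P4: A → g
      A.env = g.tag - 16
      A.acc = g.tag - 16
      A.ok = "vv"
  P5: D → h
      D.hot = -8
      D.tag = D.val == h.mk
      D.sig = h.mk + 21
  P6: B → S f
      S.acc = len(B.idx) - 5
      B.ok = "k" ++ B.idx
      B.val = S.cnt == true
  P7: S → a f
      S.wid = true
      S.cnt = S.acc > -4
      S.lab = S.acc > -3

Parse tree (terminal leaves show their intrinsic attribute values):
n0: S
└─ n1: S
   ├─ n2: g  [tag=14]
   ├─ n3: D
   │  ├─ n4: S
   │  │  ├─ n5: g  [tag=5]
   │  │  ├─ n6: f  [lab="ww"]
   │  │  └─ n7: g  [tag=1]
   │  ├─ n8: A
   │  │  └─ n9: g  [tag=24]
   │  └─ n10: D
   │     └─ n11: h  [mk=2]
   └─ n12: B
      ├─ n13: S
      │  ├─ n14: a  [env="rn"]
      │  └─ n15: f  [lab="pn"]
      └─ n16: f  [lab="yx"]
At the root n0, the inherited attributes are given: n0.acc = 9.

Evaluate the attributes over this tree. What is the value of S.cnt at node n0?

1. n0.acc = 9  [given at root]
2. n1.acc = 27  [27]
3. n2.tag = 14  [terminal]
4. n3.val = 7  [7]
5. n4.acc = 12  [D₀.val * 3 - 9]
6. n5.tag = 5  [terminal]
7. n6.lab = "ww"  [terminal]
8. n7.tag = 1  [terminal]
9. n4.wid = true  [true]
10. n4.cnt = true  [true]
11. n4.lab = false  [S.acc > 12]
12. n8.mk = true  [D₀.val > 6]
13. n9.tag = 24  [terminal]
14. n8.env = 8  [g.tag - 16]
15. n8.acc = 8  [g.tag - 16]
16. n8.ok = "vv"  ["vv"]
17. n10.val = 11  [D₀.val + A.acc - 4]
18. n11.mk = 2  [terminal]
19. n10.hot = -8  [-8]
20. n10.tag = false  [D.val == h.mk]
21. n10.sig = 23  [h.mk + 21]
22. n3.hot = 18  [D₁.sig - 5]
23. n3.tag = true  [A.env > 7]
24. n3.sig = 3  [D₁.hot * -1 - 5]
25. n12.idx = "wq"  ["wq"]
26. n13.acc = -3  [len(B.idx) - 5]
27. n14.env = "rn"  [terminal]
28. n15.lab = "pn"  [terminal]
29. n13.wid = true  [true]
30. n13.cnt = true  [S.acc > -4]
31. n13.lab = false  [S.acc > -3]
32. n16.lab = "yx"  [terminal]
33. n12.ok = "kwq"  ["k" ++ B.idx]
34. n12.val = true  [S.cnt == true]
35. n1.wid = false  [D.hot == S.acc]
36. n1.cnt = false  [D.tag == false]
37. n1.lab = false  [B.val == false]
38. n0.wid = true  [S₁.lab == false]
39. n0.cnt = false  [S₁.lab == true]
40. n0.lab = true  [S₀.acc > 8]

false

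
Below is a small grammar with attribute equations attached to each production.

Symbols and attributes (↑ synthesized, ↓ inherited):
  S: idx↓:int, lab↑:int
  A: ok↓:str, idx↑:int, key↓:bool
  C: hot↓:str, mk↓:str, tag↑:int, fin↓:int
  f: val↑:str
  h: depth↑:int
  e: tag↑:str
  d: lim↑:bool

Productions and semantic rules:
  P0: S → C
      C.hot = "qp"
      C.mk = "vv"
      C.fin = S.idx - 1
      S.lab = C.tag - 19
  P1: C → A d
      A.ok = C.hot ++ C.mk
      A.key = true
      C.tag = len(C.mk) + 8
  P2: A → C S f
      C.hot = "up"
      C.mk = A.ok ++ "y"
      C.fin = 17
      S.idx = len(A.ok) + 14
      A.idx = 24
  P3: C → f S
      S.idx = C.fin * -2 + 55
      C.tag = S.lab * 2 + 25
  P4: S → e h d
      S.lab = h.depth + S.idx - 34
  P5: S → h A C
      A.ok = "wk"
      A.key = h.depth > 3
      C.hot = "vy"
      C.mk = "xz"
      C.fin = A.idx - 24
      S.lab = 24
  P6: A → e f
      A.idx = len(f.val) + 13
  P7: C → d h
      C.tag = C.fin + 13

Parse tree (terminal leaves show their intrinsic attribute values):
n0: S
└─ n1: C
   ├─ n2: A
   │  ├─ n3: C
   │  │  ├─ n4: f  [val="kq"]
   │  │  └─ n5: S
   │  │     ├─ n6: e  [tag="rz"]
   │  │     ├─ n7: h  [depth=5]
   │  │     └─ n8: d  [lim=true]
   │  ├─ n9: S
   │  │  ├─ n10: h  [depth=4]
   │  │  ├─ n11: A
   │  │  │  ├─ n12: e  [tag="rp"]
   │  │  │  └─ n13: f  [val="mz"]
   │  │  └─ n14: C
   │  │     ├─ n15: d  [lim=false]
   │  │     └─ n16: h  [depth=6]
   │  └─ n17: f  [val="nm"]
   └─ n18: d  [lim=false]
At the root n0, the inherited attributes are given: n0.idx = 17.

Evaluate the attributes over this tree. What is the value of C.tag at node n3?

1. n0.idx = 17  [given at root]
2. n1.hot = "qp"  ["qp"]
3. n1.mk = "vv"  ["vv"]
4. n1.fin = 16  [S.idx - 1]
5. n2.ok = "qpvv"  [C.hot ++ C.mk]
6. n2.key = true  [true]
7. n3.hot = "up"  ["up"]
8. n3.mk = "qpvvy"  [A.ok ++ "y"]
9. n3.fin = 17  [17]
10. n4.val = "kq"  [terminal]
11. n5.idx = 21  [C.fin * -2 + 55]
12. n6.tag = "rz"  [terminal]
13. n7.depth = 5  [terminal]
14. n8.lim = true  [terminal]
15. n5.lab = -8  [h.depth + S.idx - 34]
16. n3.tag = 9  [S.lab * 2 + 25]
17. n9.idx = 18  [len(A.ok) + 14]
18. n10.depth = 4  [terminal]
19. n11.ok = "wk"  ["wk"]
20. n11.key = true  [h.depth > 3]
21. n12.tag = "rp"  [terminal]
22. n13.val = "mz"  [terminal]
23. n11.idx = 15  [len(f.val) + 13]
24. n14.hot = "vy"  ["vy"]
25. n14.mk = "xz"  ["xz"]
26. n14.fin = -9  [A.idx - 24]
27. n15.lim = false  [terminal]
28. n16.depth = 6  [terminal]
29. n14.tag = 4  [C.fin + 13]
30. n9.lab = 24  [24]
31. n17.val = "nm"  [terminal]
32. n2.idx = 24  [24]
33. n18.lim = false  [terminal]
34. n1.tag = 10  [len(C.mk) + 8]
35. n0.lab = -9  [C.tag - 19]

9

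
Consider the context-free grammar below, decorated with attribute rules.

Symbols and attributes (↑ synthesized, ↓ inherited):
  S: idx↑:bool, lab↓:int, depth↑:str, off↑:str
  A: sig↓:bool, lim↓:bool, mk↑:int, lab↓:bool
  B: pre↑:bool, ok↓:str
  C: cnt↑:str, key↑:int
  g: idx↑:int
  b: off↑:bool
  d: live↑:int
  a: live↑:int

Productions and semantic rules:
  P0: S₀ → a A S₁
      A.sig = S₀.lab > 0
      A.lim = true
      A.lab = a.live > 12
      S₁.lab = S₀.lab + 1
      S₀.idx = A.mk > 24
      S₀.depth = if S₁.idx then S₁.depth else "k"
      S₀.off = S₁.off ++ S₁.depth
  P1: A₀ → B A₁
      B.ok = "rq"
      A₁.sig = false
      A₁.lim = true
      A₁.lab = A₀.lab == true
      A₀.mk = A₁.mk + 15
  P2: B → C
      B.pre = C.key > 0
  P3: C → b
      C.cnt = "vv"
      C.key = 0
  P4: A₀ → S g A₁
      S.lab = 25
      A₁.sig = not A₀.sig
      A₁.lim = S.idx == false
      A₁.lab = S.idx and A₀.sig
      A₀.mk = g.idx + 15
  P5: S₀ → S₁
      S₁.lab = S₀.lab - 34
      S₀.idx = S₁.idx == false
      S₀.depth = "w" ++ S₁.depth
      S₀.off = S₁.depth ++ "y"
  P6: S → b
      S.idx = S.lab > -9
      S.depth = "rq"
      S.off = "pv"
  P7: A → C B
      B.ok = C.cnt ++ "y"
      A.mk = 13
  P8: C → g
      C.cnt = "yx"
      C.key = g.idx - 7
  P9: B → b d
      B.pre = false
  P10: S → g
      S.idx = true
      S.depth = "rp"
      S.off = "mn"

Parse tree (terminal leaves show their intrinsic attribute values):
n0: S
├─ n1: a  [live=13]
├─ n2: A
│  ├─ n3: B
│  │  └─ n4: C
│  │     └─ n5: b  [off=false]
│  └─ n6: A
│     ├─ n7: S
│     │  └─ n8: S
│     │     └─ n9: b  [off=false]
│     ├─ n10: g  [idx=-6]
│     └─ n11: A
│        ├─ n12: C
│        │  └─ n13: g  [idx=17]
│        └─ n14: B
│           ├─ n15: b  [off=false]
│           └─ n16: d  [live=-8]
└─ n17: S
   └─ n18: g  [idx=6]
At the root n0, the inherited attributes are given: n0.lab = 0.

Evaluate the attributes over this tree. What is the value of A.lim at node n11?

false

1. n0.lab = 0  [given at root]
2. n1.live = 13  [terminal]
3. n2.sig = false  [S₀.lab > 0]
4. n2.lim = true  [true]
5. n2.lab = true  [a.live > 12]
6. n3.ok = "rq"  ["rq"]
7. n5.off = false  [terminal]
8. n4.cnt = "vv"  ["vv"]
9. n4.key = 0  [0]
10. n3.pre = false  [C.key > 0]
11. n6.sig = false  [false]
12. n6.lim = true  [true]
13. n6.lab = true  [A₀.lab == true]
14. n7.lab = 25  [25]
15. n8.lab = -9  [S₀.lab - 34]
16. n9.off = false  [terminal]
17. n8.idx = false  [S.lab > -9]
18. n8.depth = "rq"  ["rq"]
19. n8.off = "pv"  ["pv"]
20. n7.idx = true  [S₁.idx == false]
21. n7.depth = "wrq"  ["w" ++ S₁.depth]
22. n7.off = "rqy"  [S₁.depth ++ "y"]
23. n10.idx = -6  [terminal]
24. n11.sig = true  [not A₀.sig]
25. n11.lim = false  [S.idx == false]
26. n11.lab = false  [S.idx and A₀.sig]
27. n13.idx = 17  [terminal]
28. n12.cnt = "yx"  ["yx"]
29. n12.key = 10  [g.idx - 7]
30. n14.ok = "yxy"  [C.cnt ++ "y"]
31. n15.off = false  [terminal]
32. n16.live = -8  [terminal]
33. n14.pre = false  [false]
34. n11.mk = 13  [13]
35. n6.mk = 9  [g.idx + 15]
36. n2.mk = 24  [A₁.mk + 15]
37. n17.lab = 1  [S₀.lab + 1]
38. n18.idx = 6  [terminal]
39. n17.idx = true  [true]
40. n17.depth = "rp"  ["rp"]
41. n17.off = "mn"  ["mn"]
42. n0.idx = false  [A.mk > 24]
43. n0.depth = "rp"  [if S₁.idx then S₁.depth else "k"]
44. n0.off = "mnrp"  [S₁.off ++ S₁.depth]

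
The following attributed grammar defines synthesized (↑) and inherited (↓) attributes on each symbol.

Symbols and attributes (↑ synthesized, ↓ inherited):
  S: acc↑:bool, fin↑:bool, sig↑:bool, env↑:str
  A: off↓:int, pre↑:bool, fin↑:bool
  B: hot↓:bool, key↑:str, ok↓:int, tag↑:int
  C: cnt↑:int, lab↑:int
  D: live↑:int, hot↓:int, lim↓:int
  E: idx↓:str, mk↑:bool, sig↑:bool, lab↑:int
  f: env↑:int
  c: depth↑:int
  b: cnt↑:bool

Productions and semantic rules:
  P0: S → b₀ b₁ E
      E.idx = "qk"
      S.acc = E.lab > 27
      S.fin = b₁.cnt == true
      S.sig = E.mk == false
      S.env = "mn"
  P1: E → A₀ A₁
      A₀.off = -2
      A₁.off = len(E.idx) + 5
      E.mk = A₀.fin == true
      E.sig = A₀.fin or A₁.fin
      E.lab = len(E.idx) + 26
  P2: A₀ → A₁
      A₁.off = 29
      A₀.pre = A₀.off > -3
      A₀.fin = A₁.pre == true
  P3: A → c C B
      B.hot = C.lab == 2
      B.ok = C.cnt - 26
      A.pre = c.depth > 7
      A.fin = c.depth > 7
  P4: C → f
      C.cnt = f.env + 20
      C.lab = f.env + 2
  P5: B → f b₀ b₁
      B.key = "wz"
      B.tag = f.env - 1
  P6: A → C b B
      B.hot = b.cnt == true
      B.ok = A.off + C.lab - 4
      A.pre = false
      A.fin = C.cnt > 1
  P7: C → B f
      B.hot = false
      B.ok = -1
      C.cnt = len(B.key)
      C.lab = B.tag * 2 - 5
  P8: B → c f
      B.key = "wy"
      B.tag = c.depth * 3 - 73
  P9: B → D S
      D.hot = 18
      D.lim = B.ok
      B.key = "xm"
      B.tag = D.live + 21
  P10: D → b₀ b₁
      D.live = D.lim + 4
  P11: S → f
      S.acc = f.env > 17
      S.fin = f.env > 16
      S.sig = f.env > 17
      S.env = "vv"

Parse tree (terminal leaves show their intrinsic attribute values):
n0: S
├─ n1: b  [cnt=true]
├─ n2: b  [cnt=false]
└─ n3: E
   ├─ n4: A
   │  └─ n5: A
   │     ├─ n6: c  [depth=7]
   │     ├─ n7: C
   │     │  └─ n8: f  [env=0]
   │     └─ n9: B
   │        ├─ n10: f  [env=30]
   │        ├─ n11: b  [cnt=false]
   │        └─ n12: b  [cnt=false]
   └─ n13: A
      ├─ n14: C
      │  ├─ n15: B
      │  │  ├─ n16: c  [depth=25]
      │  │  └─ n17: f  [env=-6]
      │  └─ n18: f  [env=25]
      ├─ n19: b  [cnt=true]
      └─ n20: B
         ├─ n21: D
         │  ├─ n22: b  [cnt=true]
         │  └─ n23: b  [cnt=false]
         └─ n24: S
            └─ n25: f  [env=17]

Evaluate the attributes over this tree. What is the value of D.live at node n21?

6

1. n1.cnt = true  [terminal]
2. n2.cnt = false  [terminal]
3. n3.idx = "qk"  ["qk"]
4. n4.off = -2  [-2]
5. n5.off = 29  [29]
6. n6.depth = 7  [terminal]
7. n8.env = 0  [terminal]
8. n7.cnt = 20  [f.env + 20]
9. n7.lab = 2  [f.env + 2]
10. n9.hot = true  [C.lab == 2]
11. n9.ok = -6  [C.cnt - 26]
12. n10.env = 30  [terminal]
13. n11.cnt = false  [terminal]
14. n12.cnt = false  [terminal]
15. n9.key = "wz"  ["wz"]
16. n9.tag = 29  [f.env - 1]
17. n5.pre = false  [c.depth > 7]
18. n5.fin = false  [c.depth > 7]
19. n4.pre = true  [A₀.off > -3]
20. n4.fin = false  [A₁.pre == true]
21. n13.off = 7  [len(E.idx) + 5]
22. n15.hot = false  [false]
23. n15.ok = -1  [-1]
24. n16.depth = 25  [terminal]
25. n17.env = -6  [terminal]
26. n15.key = "wy"  ["wy"]
27. n15.tag = 2  [c.depth * 3 - 73]
28. n18.env = 25  [terminal]
29. n14.cnt = 2  [len(B.key)]
30. n14.lab = -1  [B.tag * 2 - 5]
31. n19.cnt = true  [terminal]
32. n20.hot = true  [b.cnt == true]
33. n20.ok = 2  [A.off + C.lab - 4]
34. n21.hot = 18  [18]
35. n21.lim = 2  [B.ok]
36. n22.cnt = true  [terminal]
37. n23.cnt = false  [terminal]
38. n21.live = 6  [D.lim + 4]
39. n25.env = 17  [terminal]
40. n24.acc = false  [f.env > 17]
41. n24.fin = true  [f.env > 16]
42. n24.sig = false  [f.env > 17]
43. n24.env = "vv"  ["vv"]
44. n20.key = "xm"  ["xm"]
45. n20.tag = 27  [D.live + 21]
46. n13.pre = false  [false]
47. n13.fin = true  [C.cnt > 1]
48. n3.mk = false  [A₀.fin == true]
49. n3.sig = true  [A₀.fin or A₁.fin]
50. n3.lab = 28  [len(E.idx) + 26]
51. n0.acc = true  [E.lab > 27]
52. n0.fin = false  [b₁.cnt == true]
53. n0.sig = true  [E.mk == false]
54. n0.env = "mn"  ["mn"]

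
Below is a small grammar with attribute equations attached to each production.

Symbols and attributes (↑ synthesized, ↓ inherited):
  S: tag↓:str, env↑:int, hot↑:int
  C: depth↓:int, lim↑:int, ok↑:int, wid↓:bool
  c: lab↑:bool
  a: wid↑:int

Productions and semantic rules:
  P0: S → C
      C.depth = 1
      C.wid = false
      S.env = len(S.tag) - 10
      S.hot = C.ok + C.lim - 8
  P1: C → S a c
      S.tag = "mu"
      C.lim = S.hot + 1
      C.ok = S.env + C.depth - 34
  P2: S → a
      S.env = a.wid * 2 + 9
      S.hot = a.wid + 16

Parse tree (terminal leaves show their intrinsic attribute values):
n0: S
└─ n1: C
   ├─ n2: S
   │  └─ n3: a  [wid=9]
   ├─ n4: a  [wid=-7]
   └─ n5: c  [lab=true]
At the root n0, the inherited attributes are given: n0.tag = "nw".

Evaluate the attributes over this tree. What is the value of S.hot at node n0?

12

1. n0.tag = "nw"  [given at root]
2. n1.depth = 1  [1]
3. n1.wid = false  [false]
4. n2.tag = "mu"  ["mu"]
5. n3.wid = 9  [terminal]
6. n2.env = 27  [a.wid * 2 + 9]
7. n2.hot = 25  [a.wid + 16]
8. n4.wid = -7  [terminal]
9. n5.lab = true  [terminal]
10. n1.lim = 26  [S.hot + 1]
11. n1.ok = -6  [S.env + C.depth - 34]
12. n0.env = -8  [len(S.tag) - 10]
13. n0.hot = 12  [C.ok + C.lim - 8]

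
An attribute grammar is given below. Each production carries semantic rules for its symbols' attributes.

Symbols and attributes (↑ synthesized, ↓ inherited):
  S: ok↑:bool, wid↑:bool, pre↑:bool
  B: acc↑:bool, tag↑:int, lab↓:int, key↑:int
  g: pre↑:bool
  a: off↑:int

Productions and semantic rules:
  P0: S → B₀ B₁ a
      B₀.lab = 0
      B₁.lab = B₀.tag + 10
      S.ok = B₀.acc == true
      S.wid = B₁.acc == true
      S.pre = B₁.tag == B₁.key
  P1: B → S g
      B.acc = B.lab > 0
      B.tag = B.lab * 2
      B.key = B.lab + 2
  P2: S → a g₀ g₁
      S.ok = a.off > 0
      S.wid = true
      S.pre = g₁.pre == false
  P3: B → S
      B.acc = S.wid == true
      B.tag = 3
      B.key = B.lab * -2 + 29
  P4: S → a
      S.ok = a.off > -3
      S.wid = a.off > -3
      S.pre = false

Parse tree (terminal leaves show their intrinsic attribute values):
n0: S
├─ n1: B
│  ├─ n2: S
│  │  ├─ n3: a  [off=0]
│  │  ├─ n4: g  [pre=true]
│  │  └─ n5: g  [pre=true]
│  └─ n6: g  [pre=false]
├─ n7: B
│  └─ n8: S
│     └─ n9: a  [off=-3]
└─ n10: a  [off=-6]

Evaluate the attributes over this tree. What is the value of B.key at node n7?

9

1. n1.lab = 0  [0]
2. n3.off = 0  [terminal]
3. n4.pre = true  [terminal]
4. n5.pre = true  [terminal]
5. n2.ok = false  [a.off > 0]
6. n2.wid = true  [true]
7. n2.pre = false  [g₁.pre == false]
8. n6.pre = false  [terminal]
9. n1.acc = false  [B.lab > 0]
10. n1.tag = 0  [B.lab * 2]
11. n1.key = 2  [B.lab + 2]
12. n7.lab = 10  [B₀.tag + 10]
13. n9.off = -3  [terminal]
14. n8.ok = false  [a.off > -3]
15. n8.wid = false  [a.off > -3]
16. n8.pre = false  [false]
17. n7.acc = false  [S.wid == true]
18. n7.tag = 3  [3]
19. n7.key = 9  [B.lab * -2 + 29]
20. n10.off = -6  [terminal]
21. n0.ok = false  [B₀.acc == true]
22. n0.wid = false  [B₁.acc == true]
23. n0.pre = false  [B₁.tag == B₁.key]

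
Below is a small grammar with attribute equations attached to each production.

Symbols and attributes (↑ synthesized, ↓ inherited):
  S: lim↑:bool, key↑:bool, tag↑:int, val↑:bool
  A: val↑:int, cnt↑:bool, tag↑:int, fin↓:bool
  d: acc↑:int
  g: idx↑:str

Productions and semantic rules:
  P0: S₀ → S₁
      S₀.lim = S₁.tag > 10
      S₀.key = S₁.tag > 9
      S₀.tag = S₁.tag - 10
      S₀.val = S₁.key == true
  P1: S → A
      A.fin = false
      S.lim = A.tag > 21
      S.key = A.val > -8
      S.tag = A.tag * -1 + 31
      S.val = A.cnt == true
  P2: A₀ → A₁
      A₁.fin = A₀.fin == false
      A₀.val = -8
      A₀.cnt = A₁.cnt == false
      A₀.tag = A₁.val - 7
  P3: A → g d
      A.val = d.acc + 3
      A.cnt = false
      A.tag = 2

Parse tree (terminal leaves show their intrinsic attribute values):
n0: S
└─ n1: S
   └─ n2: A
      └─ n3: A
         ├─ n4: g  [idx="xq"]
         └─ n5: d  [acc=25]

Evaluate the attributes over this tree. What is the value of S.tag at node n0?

1. n2.fin = false  [false]
2. n3.fin = true  [A₀.fin == false]
3. n4.idx = "xq"  [terminal]
4. n5.acc = 25  [terminal]
5. n3.val = 28  [d.acc + 3]
6. n3.cnt = false  [false]
7. n3.tag = 2  [2]
8. n2.val = -8  [-8]
9. n2.cnt = true  [A₁.cnt == false]
10. n2.tag = 21  [A₁.val - 7]
11. n1.lim = false  [A.tag > 21]
12. n1.key = false  [A.val > -8]
13. n1.tag = 10  [A.tag * -1 + 31]
14. n1.val = true  [A.cnt == true]
15. n0.lim = false  [S₁.tag > 10]
16. n0.key = true  [S₁.tag > 9]
17. n0.tag = 0  [S₁.tag - 10]
18. n0.val = false  [S₁.key == true]

0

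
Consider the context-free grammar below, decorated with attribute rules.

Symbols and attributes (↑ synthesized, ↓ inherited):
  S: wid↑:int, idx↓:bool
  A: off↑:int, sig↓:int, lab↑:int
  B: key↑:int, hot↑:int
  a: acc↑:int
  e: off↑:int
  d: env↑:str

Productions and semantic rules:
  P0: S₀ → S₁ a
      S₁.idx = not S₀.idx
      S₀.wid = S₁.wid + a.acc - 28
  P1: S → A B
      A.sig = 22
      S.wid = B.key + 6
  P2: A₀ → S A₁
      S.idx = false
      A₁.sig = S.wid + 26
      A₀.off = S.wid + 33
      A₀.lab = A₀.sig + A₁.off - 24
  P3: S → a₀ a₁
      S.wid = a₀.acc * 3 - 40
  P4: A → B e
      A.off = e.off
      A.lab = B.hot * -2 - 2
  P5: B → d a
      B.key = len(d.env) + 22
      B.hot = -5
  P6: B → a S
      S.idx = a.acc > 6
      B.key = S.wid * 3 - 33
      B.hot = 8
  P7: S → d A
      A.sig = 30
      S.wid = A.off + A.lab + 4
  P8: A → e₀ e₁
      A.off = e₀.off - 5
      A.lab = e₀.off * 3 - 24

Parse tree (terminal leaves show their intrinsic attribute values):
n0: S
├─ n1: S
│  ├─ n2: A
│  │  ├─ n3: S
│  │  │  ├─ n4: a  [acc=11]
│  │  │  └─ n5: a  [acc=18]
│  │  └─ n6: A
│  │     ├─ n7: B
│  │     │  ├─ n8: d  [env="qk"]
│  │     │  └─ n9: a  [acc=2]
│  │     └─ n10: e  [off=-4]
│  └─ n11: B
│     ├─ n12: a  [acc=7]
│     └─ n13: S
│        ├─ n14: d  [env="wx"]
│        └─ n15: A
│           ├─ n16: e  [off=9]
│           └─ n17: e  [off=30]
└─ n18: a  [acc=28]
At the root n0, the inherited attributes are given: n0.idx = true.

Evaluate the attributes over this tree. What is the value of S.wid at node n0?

1. n0.idx = true  [given at root]
2. n1.idx = false  [not S₀.idx]
3. n2.sig = 22  [22]
4. n3.idx = false  [false]
5. n4.acc = 11  [terminal]
6. n5.acc = 18  [terminal]
7. n3.wid = -7  [a₀.acc * 3 - 40]
8. n6.sig = 19  [S.wid + 26]
9. n8.env = "qk"  [terminal]
10. n9.acc = 2  [terminal]
11. n7.key = 24  [len(d.env) + 22]
12. n7.hot = -5  [-5]
13. n10.off = -4  [terminal]
14. n6.off = -4  [e.off]
15. n6.lab = 8  [B.hot * -2 - 2]
16. n2.off = 26  [S.wid + 33]
17. n2.lab = -6  [A₀.sig + A₁.off - 24]
18. n12.acc = 7  [terminal]
19. n13.idx = true  [a.acc > 6]
20. n14.env = "wx"  [terminal]
21. n15.sig = 30  [30]
22. n16.off = 9  [terminal]
23. n17.off = 30  [terminal]
24. n15.off = 4  [e₀.off - 5]
25. n15.lab = 3  [e₀.off * 3 - 24]
26. n13.wid = 11  [A.off + A.lab + 4]
27. n11.key = 0  [S.wid * 3 - 33]
28. n11.hot = 8  [8]
29. n1.wid = 6  [B.key + 6]
30. n18.acc = 28  [terminal]
31. n0.wid = 6  [S₁.wid + a.acc - 28]

6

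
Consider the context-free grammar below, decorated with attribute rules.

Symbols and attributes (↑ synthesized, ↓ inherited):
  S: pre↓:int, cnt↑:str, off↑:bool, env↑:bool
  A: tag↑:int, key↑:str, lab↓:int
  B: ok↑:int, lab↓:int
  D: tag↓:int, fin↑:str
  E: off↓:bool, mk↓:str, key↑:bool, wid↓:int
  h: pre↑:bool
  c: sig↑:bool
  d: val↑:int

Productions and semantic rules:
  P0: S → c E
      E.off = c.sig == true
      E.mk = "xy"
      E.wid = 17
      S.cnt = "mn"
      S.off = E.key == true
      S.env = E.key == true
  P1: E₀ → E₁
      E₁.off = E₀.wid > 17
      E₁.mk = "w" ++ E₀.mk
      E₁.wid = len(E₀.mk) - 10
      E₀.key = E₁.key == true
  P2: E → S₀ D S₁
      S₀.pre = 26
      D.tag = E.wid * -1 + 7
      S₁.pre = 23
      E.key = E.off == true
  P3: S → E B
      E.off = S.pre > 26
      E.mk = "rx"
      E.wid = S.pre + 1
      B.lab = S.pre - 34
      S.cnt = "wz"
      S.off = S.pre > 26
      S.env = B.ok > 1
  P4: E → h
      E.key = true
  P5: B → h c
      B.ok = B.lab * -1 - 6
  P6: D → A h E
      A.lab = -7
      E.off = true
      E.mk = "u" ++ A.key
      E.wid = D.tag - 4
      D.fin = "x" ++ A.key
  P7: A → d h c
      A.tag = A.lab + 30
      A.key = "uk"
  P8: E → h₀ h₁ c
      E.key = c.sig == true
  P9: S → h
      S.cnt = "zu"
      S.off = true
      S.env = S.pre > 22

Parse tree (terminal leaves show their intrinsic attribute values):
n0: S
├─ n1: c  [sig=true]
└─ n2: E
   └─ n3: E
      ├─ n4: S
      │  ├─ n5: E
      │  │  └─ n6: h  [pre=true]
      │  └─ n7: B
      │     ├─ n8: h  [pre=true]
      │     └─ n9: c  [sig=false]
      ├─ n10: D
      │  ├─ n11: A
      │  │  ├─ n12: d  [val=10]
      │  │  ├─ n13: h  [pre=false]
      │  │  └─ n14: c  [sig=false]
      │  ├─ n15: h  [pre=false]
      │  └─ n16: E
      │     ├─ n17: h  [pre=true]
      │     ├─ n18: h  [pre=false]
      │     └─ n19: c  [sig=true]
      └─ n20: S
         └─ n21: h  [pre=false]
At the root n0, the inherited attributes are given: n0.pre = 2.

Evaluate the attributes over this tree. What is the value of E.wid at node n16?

11

1. n0.pre = 2  [given at root]
2. n1.sig = true  [terminal]
3. n2.off = true  [c.sig == true]
4. n2.mk = "xy"  ["xy"]
5. n2.wid = 17  [17]
6. n3.off = false  [E₀.wid > 17]
7. n3.mk = "wxy"  ["w" ++ E₀.mk]
8. n3.wid = -8  [len(E₀.mk) - 10]
9. n4.pre = 26  [26]
10. n5.off = false  [S.pre > 26]
11. n5.mk = "rx"  ["rx"]
12. n5.wid = 27  [S.pre + 1]
13. n6.pre = true  [terminal]
14. n5.key = true  [true]
15. n7.lab = -8  [S.pre - 34]
16. n8.pre = true  [terminal]
17. n9.sig = false  [terminal]
18. n7.ok = 2  [B.lab * -1 - 6]
19. n4.cnt = "wz"  ["wz"]
20. n4.off = false  [S.pre > 26]
21. n4.env = true  [B.ok > 1]
22. n10.tag = 15  [E.wid * -1 + 7]
23. n11.lab = -7  [-7]
24. n12.val = 10  [terminal]
25. n13.pre = false  [terminal]
26. n14.sig = false  [terminal]
27. n11.tag = 23  [A.lab + 30]
28. n11.key = "uk"  ["uk"]
29. n15.pre = false  [terminal]
30. n16.off = true  [true]
31. n16.mk = "uuk"  ["u" ++ A.key]
32. n16.wid = 11  [D.tag - 4]
33. n17.pre = true  [terminal]
34. n18.pre = false  [terminal]
35. n19.sig = true  [terminal]
36. n16.key = true  [c.sig == true]
37. n10.fin = "xuk"  ["x" ++ A.key]
38. n20.pre = 23  [23]
39. n21.pre = false  [terminal]
40. n20.cnt = "zu"  ["zu"]
41. n20.off = true  [true]
42. n20.env = true  [S.pre > 22]
43. n3.key = false  [E.off == true]
44. n2.key = false  [E₁.key == true]
45. n0.cnt = "mn"  ["mn"]
46. n0.off = false  [E.key == true]
47. n0.env = false  [E.key == true]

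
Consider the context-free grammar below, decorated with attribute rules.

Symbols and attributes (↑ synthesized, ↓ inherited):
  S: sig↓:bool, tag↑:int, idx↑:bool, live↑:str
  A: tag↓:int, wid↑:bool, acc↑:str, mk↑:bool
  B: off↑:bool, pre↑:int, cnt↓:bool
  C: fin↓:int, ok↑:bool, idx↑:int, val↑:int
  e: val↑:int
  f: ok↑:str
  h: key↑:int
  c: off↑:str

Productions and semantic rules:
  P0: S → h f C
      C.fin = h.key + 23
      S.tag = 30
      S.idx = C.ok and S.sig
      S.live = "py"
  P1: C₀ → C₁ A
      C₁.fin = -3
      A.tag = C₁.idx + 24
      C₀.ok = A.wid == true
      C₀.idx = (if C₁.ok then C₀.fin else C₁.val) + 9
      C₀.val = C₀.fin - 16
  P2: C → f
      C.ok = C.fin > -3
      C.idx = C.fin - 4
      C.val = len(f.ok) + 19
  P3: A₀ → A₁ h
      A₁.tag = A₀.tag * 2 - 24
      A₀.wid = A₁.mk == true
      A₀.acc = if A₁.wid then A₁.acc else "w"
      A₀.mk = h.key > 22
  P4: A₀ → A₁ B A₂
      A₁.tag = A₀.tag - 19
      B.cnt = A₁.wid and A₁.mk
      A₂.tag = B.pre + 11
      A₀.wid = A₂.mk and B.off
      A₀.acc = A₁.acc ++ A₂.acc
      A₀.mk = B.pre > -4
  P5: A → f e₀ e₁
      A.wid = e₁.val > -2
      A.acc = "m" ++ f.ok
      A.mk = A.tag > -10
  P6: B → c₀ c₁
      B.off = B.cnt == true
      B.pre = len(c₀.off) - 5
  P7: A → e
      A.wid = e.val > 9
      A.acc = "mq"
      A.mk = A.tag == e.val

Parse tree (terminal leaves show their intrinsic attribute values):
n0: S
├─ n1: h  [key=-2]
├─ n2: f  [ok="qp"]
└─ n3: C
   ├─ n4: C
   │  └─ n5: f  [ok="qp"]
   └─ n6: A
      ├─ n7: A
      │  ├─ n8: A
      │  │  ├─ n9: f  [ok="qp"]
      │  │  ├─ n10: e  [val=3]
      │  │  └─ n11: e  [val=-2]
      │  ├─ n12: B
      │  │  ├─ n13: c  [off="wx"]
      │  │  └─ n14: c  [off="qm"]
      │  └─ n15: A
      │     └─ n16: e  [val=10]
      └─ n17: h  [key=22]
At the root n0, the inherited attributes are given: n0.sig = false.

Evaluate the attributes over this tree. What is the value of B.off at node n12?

1. n0.sig = false  [given at root]
2. n1.key = -2  [terminal]
3. n2.ok = "qp"  [terminal]
4. n3.fin = 21  [h.key + 23]
5. n4.fin = -3  [-3]
6. n5.ok = "qp"  [terminal]
7. n4.ok = false  [C.fin > -3]
8. n4.idx = -7  [C.fin - 4]
9. n4.val = 21  [len(f.ok) + 19]
10. n6.tag = 17  [C₁.idx + 24]
11. n7.tag = 10  [A₀.tag * 2 - 24]
12. n8.tag = -9  [A₀.tag - 19]
13. n9.ok = "qp"  [terminal]
14. n10.val = 3  [terminal]
15. n11.val = -2  [terminal]
16. n8.wid = false  [e₁.val > -2]
17. n8.acc = "mqp"  ["m" ++ f.ok]
18. n8.mk = true  [A.tag > -10]
19. n12.cnt = false  [A₁.wid and A₁.mk]
20. n13.off = "wx"  [terminal]
21. n14.off = "qm"  [terminal]
22. n12.off = false  [B.cnt == true]
23. n12.pre = -3  [len(c₀.off) - 5]
24. n15.tag = 8  [B.pre + 11]
25. n16.val = 10  [terminal]
26. n15.wid = true  [e.val > 9]
27. n15.acc = "mq"  ["mq"]
28. n15.mk = false  [A.tag == e.val]
29. n7.wid = false  [A₂.mk and B.off]
30. n7.acc = "mqpmq"  [A₁.acc ++ A₂.acc]
31. n7.mk = true  [B.pre > -4]
32. n17.key = 22  [terminal]
33. n6.wid = true  [A₁.mk == true]
34. n6.acc = "w"  [if A₁.wid then A₁.acc else "w"]
35. n6.mk = false  [h.key > 22]
36. n3.ok = true  [A.wid == true]
37. n3.idx = 30  [(if C₁.ok then C₀.fin else C₁.val) + 9]
38. n3.val = 5  [C₀.fin - 16]
39. n0.tag = 30  [30]
40. n0.idx = false  [C.ok and S.sig]
41. n0.live = "py"  ["py"]

false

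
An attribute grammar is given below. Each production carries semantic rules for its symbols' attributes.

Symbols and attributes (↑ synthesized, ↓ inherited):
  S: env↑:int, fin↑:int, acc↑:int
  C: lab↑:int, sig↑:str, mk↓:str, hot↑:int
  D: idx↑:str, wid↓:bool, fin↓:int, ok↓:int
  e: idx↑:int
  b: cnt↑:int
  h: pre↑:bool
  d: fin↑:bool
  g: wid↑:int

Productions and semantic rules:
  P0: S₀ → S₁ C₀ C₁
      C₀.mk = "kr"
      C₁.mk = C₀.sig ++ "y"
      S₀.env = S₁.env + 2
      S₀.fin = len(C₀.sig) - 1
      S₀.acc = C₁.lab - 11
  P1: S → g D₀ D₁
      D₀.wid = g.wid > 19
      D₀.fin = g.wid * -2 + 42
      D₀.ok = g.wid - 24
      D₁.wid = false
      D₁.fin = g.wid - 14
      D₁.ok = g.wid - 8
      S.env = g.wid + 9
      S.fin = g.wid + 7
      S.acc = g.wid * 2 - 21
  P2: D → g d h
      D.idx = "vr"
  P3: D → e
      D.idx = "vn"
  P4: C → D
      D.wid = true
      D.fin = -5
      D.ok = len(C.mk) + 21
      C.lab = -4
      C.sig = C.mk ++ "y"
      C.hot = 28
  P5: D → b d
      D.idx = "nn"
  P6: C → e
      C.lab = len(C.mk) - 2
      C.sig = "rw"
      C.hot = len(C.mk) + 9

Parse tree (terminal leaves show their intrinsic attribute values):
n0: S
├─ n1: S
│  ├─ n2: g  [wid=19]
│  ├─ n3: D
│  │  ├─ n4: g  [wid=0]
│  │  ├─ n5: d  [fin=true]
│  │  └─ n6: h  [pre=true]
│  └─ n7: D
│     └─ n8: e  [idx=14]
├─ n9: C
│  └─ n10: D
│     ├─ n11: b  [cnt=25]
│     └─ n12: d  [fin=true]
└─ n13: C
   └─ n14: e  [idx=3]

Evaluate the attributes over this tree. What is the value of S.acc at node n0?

1. n2.wid = 19  [terminal]
2. n3.wid = false  [g.wid > 19]
3. n3.fin = 4  [g.wid * -2 + 42]
4. n3.ok = -5  [g.wid - 24]
5. n4.wid = 0  [terminal]
6. n5.fin = true  [terminal]
7. n6.pre = true  [terminal]
8. n3.idx = "vr"  ["vr"]
9. n7.wid = false  [false]
10. n7.fin = 5  [g.wid - 14]
11. n7.ok = 11  [g.wid - 8]
12. n8.idx = 14  [terminal]
13. n7.idx = "vn"  ["vn"]
14. n1.env = 28  [g.wid + 9]
15. n1.fin = 26  [g.wid + 7]
16. n1.acc = 17  [g.wid * 2 - 21]
17. n9.mk = "kr"  ["kr"]
18. n10.wid = true  [true]
19. n10.fin = -5  [-5]
20. n10.ok = 23  [len(C.mk) + 21]
21. n11.cnt = 25  [terminal]
22. n12.fin = true  [terminal]
23. n10.idx = "nn"  ["nn"]
24. n9.lab = -4  [-4]
25. n9.sig = "kry"  [C.mk ++ "y"]
26. n9.hot = 28  [28]
27. n13.mk = "kryy"  [C₀.sig ++ "y"]
28. n14.idx = 3  [terminal]
29. n13.lab = 2  [len(C.mk) - 2]
30. n13.sig = "rw"  ["rw"]
31. n13.hot = 13  [len(C.mk) + 9]
32. n0.env = 30  [S₁.env + 2]
33. n0.fin = 2  [len(C₀.sig) - 1]
34. n0.acc = -9  [C₁.lab - 11]

-9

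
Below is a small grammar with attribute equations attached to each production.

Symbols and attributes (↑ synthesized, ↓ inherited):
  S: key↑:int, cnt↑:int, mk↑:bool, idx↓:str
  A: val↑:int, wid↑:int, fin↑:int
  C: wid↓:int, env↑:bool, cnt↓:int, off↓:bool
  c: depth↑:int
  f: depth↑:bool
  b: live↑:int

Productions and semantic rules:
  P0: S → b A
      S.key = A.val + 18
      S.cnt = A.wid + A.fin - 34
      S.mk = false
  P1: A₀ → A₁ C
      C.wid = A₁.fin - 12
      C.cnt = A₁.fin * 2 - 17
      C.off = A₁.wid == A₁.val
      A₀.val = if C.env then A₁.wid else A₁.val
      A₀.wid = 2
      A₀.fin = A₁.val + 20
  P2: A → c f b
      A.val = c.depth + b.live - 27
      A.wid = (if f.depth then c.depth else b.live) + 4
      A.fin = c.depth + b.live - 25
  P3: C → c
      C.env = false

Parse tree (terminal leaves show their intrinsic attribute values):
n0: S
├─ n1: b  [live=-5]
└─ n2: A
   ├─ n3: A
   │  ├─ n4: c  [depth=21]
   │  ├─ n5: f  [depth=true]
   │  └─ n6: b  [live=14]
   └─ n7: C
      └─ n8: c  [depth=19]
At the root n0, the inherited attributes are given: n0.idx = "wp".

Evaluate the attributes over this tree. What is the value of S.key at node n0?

26

1. n0.idx = "wp"  [given at root]
2. n1.live = -5  [terminal]
3. n4.depth = 21  [terminal]
4. n5.depth = true  [terminal]
5. n6.live = 14  [terminal]
6. n3.val = 8  [c.depth + b.live - 27]
7. n3.wid = 25  [(if f.depth then c.depth else b.live) + 4]
8. n3.fin = 10  [c.depth + b.live - 25]
9. n7.wid = -2  [A₁.fin - 12]
10. n7.cnt = 3  [A₁.fin * 2 - 17]
11. n7.off = false  [A₁.wid == A₁.val]
12. n8.depth = 19  [terminal]
13. n7.env = false  [false]
14. n2.val = 8  [if C.env then A₁.wid else A₁.val]
15. n2.wid = 2  [2]
16. n2.fin = 28  [A₁.val + 20]
17. n0.key = 26  [A.val + 18]
18. n0.cnt = -4  [A.wid + A.fin - 34]
19. n0.mk = false  [false]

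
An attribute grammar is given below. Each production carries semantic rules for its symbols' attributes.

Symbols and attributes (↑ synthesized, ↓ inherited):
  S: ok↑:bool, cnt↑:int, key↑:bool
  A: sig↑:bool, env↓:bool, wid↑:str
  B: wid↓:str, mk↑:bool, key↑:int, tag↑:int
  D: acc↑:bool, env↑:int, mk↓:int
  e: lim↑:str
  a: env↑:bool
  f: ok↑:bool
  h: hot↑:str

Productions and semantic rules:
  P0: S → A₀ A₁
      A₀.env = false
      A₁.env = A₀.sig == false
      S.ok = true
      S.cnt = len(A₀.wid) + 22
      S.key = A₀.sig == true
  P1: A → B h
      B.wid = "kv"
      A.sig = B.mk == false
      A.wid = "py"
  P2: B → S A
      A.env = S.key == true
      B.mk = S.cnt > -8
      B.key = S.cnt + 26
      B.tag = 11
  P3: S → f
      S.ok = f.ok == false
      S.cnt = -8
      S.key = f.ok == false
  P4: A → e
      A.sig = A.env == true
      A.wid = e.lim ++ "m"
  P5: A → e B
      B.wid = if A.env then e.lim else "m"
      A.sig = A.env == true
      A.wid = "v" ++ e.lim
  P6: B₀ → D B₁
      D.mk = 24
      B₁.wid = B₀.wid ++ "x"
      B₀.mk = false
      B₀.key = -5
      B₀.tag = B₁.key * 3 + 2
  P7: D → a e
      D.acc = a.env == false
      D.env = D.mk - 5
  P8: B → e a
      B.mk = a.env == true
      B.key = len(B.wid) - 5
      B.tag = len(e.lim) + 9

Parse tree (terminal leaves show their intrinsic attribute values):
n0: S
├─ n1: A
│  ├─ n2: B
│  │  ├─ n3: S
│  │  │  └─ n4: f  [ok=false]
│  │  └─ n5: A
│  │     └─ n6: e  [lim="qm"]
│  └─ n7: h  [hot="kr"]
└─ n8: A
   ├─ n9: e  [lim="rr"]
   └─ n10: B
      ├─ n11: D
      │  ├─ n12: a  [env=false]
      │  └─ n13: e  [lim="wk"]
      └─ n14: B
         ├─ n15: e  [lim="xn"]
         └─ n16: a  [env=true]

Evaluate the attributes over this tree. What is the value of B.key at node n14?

-3

1. n1.env = false  [false]
2. n2.wid = "kv"  ["kv"]
3. n4.ok = false  [terminal]
4. n3.ok = true  [f.ok == false]
5. n3.cnt = -8  [-8]
6. n3.key = true  [f.ok == false]
7. n5.env = true  [S.key == true]
8. n6.lim = "qm"  [terminal]
9. n5.sig = true  [A.env == true]
10. n5.wid = "qmm"  [e.lim ++ "m"]
11. n2.mk = false  [S.cnt > -8]
12. n2.key = 18  [S.cnt + 26]
13. n2.tag = 11  [11]
14. n7.hot = "kr"  [terminal]
15. n1.sig = true  [B.mk == false]
16. n1.wid = "py"  ["py"]
17. n8.env = false  [A₀.sig == false]
18. n9.lim = "rr"  [terminal]
19. n10.wid = "m"  [if A.env then e.lim else "m"]
20. n11.mk = 24  [24]
21. n12.env = false  [terminal]
22. n13.lim = "wk"  [terminal]
23. n11.acc = true  [a.env == false]
24. n11.env = 19  [D.mk - 5]
25. n14.wid = "mx"  [B₀.wid ++ "x"]
26. n15.lim = "xn"  [terminal]
27. n16.env = true  [terminal]
28. n14.mk = true  [a.env == true]
29. n14.key = -3  [len(B.wid) - 5]
30. n14.tag = 11  [len(e.lim) + 9]
31. n10.mk = false  [false]
32. n10.key = -5  [-5]
33. n10.tag = -7  [B₁.key * 3 + 2]
34. n8.sig = false  [A.env == true]
35. n8.wid = "vrr"  ["v" ++ e.lim]
36. n0.ok = true  [true]
37. n0.cnt = 24  [len(A₀.wid) + 22]
38. n0.key = true  [A₀.sig == true]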